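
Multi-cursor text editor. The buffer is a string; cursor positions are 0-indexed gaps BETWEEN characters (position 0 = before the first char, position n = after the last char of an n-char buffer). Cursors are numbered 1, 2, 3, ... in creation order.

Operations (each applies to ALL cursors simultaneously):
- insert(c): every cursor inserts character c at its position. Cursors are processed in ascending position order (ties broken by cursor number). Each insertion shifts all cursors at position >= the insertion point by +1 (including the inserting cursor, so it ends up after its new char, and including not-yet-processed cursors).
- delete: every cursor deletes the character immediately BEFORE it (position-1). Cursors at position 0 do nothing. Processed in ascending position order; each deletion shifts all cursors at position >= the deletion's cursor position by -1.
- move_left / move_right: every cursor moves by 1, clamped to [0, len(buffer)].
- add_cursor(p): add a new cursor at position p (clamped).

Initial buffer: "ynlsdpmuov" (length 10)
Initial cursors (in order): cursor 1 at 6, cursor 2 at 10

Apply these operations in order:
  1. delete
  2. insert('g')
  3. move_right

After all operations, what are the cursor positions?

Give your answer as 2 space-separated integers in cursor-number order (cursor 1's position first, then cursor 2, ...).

After op 1 (delete): buffer="ynlsdmuo" (len 8), cursors c1@5 c2@8, authorship ........
After op 2 (insert('g')): buffer="ynlsdgmuog" (len 10), cursors c1@6 c2@10, authorship .....1...2
After op 3 (move_right): buffer="ynlsdgmuog" (len 10), cursors c1@7 c2@10, authorship .....1...2

Answer: 7 10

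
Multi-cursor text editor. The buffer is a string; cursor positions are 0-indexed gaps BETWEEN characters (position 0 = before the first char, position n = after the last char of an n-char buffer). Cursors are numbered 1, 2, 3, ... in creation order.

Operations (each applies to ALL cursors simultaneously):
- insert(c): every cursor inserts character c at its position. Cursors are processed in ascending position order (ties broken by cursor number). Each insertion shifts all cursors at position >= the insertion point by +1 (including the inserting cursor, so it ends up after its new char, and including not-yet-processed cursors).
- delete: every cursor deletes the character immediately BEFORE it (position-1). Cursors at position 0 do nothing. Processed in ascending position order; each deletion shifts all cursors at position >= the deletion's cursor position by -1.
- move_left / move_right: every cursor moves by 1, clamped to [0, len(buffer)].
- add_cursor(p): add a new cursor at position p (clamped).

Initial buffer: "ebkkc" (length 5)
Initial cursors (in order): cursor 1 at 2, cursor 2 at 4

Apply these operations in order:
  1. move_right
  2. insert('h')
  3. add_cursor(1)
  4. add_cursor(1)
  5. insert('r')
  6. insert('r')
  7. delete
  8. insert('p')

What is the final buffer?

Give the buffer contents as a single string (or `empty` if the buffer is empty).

Answer: errppbkhrpkchrp

Derivation:
After op 1 (move_right): buffer="ebkkc" (len 5), cursors c1@3 c2@5, authorship .....
After op 2 (insert('h')): buffer="ebkhkch" (len 7), cursors c1@4 c2@7, authorship ...1..2
After op 3 (add_cursor(1)): buffer="ebkhkch" (len 7), cursors c3@1 c1@4 c2@7, authorship ...1..2
After op 4 (add_cursor(1)): buffer="ebkhkch" (len 7), cursors c3@1 c4@1 c1@4 c2@7, authorship ...1..2
After op 5 (insert('r')): buffer="errbkhrkchr" (len 11), cursors c3@3 c4@3 c1@7 c2@11, authorship .34..11..22
After op 6 (insert('r')): buffer="errrrbkhrrkchrr" (len 15), cursors c3@5 c4@5 c1@10 c2@15, authorship .3434..111..222
After op 7 (delete): buffer="errbkhrkchr" (len 11), cursors c3@3 c4@3 c1@7 c2@11, authorship .34..11..22
After op 8 (insert('p')): buffer="errppbkhrpkchrp" (len 15), cursors c3@5 c4@5 c1@10 c2@15, authorship .3434..111..222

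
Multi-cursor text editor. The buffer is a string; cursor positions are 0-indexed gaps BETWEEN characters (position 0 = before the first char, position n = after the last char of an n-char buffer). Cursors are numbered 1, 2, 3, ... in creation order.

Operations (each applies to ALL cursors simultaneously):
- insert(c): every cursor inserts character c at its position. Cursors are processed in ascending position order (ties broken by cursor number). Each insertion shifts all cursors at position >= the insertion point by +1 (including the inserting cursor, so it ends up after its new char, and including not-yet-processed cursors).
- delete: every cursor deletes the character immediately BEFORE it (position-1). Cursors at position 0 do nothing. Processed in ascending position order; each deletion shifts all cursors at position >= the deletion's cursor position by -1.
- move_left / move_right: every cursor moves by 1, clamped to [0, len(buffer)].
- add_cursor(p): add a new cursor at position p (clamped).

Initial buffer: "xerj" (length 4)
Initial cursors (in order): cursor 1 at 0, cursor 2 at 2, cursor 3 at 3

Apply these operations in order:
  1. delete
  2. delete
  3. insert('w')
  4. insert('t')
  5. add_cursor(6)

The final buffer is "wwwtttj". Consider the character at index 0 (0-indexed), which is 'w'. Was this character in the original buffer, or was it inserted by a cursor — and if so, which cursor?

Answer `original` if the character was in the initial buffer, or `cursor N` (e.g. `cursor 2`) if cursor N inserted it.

After op 1 (delete): buffer="xj" (len 2), cursors c1@0 c2@1 c3@1, authorship ..
After op 2 (delete): buffer="j" (len 1), cursors c1@0 c2@0 c3@0, authorship .
After op 3 (insert('w')): buffer="wwwj" (len 4), cursors c1@3 c2@3 c3@3, authorship 123.
After op 4 (insert('t')): buffer="wwwtttj" (len 7), cursors c1@6 c2@6 c3@6, authorship 123123.
After op 5 (add_cursor(6)): buffer="wwwtttj" (len 7), cursors c1@6 c2@6 c3@6 c4@6, authorship 123123.
Authorship (.=original, N=cursor N): 1 2 3 1 2 3 .
Index 0: author = 1

Answer: cursor 1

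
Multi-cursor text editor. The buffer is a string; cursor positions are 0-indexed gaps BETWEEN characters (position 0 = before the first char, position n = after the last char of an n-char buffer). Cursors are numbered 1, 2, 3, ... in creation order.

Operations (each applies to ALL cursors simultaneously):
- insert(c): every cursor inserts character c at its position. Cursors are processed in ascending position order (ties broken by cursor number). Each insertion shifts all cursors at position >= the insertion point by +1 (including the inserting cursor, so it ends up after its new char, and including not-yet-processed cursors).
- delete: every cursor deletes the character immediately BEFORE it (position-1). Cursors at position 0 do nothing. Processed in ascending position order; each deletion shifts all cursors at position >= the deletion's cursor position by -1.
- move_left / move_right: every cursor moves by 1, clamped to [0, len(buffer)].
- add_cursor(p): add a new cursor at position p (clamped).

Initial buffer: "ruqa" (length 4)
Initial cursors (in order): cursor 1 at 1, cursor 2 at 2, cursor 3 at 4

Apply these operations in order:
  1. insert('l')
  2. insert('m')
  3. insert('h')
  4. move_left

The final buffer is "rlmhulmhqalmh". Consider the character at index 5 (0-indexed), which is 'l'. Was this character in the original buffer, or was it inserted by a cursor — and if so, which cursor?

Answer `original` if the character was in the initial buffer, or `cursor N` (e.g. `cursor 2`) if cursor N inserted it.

Answer: cursor 2

Derivation:
After op 1 (insert('l')): buffer="rlulqal" (len 7), cursors c1@2 c2@4 c3@7, authorship .1.2..3
After op 2 (insert('m')): buffer="rlmulmqalm" (len 10), cursors c1@3 c2@6 c3@10, authorship .11.22..33
After op 3 (insert('h')): buffer="rlmhulmhqalmh" (len 13), cursors c1@4 c2@8 c3@13, authorship .111.222..333
After op 4 (move_left): buffer="rlmhulmhqalmh" (len 13), cursors c1@3 c2@7 c3@12, authorship .111.222..333
Authorship (.=original, N=cursor N): . 1 1 1 . 2 2 2 . . 3 3 3
Index 5: author = 2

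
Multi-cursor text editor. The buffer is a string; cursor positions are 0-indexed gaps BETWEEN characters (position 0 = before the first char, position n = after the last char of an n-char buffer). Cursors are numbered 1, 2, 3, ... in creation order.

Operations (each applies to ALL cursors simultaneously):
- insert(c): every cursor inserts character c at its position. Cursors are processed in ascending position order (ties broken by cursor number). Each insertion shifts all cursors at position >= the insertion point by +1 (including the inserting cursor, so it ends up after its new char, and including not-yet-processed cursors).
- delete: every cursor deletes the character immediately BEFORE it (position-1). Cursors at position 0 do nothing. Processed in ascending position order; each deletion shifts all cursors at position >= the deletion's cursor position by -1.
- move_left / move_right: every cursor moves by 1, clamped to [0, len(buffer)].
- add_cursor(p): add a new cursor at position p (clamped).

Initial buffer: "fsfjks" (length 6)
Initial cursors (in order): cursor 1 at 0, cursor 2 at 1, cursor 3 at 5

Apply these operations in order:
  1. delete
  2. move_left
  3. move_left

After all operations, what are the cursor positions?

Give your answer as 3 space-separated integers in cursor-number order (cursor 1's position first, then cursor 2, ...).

Answer: 0 0 1

Derivation:
After op 1 (delete): buffer="sfjs" (len 4), cursors c1@0 c2@0 c3@3, authorship ....
After op 2 (move_left): buffer="sfjs" (len 4), cursors c1@0 c2@0 c3@2, authorship ....
After op 3 (move_left): buffer="sfjs" (len 4), cursors c1@0 c2@0 c3@1, authorship ....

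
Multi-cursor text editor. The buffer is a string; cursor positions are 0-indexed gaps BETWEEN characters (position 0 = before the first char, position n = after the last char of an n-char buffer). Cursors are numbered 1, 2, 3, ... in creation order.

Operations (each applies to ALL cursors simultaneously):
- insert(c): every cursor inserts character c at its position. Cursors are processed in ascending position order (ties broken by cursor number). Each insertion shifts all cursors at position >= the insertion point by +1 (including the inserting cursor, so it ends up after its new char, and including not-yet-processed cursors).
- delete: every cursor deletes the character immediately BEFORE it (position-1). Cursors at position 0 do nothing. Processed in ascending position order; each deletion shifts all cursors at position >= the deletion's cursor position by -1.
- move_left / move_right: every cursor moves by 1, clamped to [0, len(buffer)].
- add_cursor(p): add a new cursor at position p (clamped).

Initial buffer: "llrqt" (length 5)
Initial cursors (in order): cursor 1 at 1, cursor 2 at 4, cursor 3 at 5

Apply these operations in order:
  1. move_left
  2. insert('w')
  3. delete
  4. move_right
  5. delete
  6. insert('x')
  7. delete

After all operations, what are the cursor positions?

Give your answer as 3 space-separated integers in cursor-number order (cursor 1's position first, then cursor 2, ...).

After op 1 (move_left): buffer="llrqt" (len 5), cursors c1@0 c2@3 c3@4, authorship .....
After op 2 (insert('w')): buffer="wllrwqwt" (len 8), cursors c1@1 c2@5 c3@7, authorship 1...2.3.
After op 3 (delete): buffer="llrqt" (len 5), cursors c1@0 c2@3 c3@4, authorship .....
After op 4 (move_right): buffer="llrqt" (len 5), cursors c1@1 c2@4 c3@5, authorship .....
After op 5 (delete): buffer="lr" (len 2), cursors c1@0 c2@2 c3@2, authorship ..
After op 6 (insert('x')): buffer="xlrxx" (len 5), cursors c1@1 c2@5 c3@5, authorship 1..23
After op 7 (delete): buffer="lr" (len 2), cursors c1@0 c2@2 c3@2, authorship ..

Answer: 0 2 2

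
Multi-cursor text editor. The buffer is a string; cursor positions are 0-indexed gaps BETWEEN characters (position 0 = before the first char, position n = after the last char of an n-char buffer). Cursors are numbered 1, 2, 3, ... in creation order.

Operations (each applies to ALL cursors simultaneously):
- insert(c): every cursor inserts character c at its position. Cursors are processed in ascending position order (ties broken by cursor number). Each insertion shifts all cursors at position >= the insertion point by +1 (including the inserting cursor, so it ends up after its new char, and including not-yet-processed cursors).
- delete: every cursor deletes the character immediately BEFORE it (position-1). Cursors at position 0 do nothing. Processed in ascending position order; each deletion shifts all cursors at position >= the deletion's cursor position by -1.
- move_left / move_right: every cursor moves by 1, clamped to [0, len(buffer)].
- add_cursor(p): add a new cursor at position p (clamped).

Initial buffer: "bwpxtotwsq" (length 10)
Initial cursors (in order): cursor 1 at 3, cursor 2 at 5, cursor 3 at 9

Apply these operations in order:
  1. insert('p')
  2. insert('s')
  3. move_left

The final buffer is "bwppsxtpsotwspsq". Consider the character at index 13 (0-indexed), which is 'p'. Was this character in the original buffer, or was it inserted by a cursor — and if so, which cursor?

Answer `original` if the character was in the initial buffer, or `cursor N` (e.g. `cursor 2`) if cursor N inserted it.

Answer: cursor 3

Derivation:
After op 1 (insert('p')): buffer="bwppxtpotwspq" (len 13), cursors c1@4 c2@7 c3@12, authorship ...1..2....3.
After op 2 (insert('s')): buffer="bwppsxtpsotwspsq" (len 16), cursors c1@5 c2@9 c3@15, authorship ...11..22....33.
After op 3 (move_left): buffer="bwppsxtpsotwspsq" (len 16), cursors c1@4 c2@8 c3@14, authorship ...11..22....33.
Authorship (.=original, N=cursor N): . . . 1 1 . . 2 2 . . . . 3 3 .
Index 13: author = 3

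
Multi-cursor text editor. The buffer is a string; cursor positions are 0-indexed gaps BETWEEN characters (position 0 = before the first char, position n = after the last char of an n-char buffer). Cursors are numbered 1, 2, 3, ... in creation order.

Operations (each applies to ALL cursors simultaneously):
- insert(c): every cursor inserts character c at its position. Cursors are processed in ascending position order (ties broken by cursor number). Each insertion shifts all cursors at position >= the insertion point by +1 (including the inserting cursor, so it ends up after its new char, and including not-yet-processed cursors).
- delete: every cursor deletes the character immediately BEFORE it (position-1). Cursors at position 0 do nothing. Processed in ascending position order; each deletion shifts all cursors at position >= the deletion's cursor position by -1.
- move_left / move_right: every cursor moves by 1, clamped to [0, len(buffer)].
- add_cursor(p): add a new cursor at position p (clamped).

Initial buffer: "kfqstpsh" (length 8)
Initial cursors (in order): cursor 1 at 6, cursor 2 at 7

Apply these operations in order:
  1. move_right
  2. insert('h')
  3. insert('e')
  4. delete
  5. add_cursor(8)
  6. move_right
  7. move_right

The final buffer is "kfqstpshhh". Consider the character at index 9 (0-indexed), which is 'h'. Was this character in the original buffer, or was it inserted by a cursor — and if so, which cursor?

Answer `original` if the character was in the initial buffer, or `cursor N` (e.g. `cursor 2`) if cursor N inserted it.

After op 1 (move_right): buffer="kfqstpsh" (len 8), cursors c1@7 c2@8, authorship ........
After op 2 (insert('h')): buffer="kfqstpshhh" (len 10), cursors c1@8 c2@10, authorship .......1.2
After op 3 (insert('e')): buffer="kfqstpshehhe" (len 12), cursors c1@9 c2@12, authorship .......11.22
After op 4 (delete): buffer="kfqstpshhh" (len 10), cursors c1@8 c2@10, authorship .......1.2
After op 5 (add_cursor(8)): buffer="kfqstpshhh" (len 10), cursors c1@8 c3@8 c2@10, authorship .......1.2
After op 6 (move_right): buffer="kfqstpshhh" (len 10), cursors c1@9 c3@9 c2@10, authorship .......1.2
After op 7 (move_right): buffer="kfqstpshhh" (len 10), cursors c1@10 c2@10 c3@10, authorship .......1.2
Authorship (.=original, N=cursor N): . . . . . . . 1 . 2
Index 9: author = 2

Answer: cursor 2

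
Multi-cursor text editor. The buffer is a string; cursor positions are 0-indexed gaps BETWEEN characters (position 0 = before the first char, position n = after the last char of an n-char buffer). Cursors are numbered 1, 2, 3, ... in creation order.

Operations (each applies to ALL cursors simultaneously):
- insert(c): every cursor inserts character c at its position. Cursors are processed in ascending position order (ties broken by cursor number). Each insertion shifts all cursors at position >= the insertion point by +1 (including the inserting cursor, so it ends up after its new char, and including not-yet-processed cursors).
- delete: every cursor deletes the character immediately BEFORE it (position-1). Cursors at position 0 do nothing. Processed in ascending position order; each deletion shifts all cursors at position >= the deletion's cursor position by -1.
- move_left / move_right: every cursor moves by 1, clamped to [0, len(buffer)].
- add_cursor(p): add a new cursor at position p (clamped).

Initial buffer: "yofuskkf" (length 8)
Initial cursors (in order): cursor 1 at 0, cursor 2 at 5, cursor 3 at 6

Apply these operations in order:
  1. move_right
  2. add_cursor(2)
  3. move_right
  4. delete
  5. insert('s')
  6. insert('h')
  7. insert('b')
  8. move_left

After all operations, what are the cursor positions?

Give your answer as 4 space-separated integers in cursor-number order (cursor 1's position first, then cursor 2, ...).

After op 1 (move_right): buffer="yofuskkf" (len 8), cursors c1@1 c2@6 c3@7, authorship ........
After op 2 (add_cursor(2)): buffer="yofuskkf" (len 8), cursors c1@1 c4@2 c2@6 c3@7, authorship ........
After op 3 (move_right): buffer="yofuskkf" (len 8), cursors c1@2 c4@3 c2@7 c3@8, authorship ........
After op 4 (delete): buffer="yusk" (len 4), cursors c1@1 c4@1 c2@4 c3@4, authorship ....
After op 5 (insert('s')): buffer="yssuskss" (len 8), cursors c1@3 c4@3 c2@8 c3@8, authorship .14...23
After op 6 (insert('h')): buffer="ysshhusksshh" (len 12), cursors c1@5 c4@5 c2@12 c3@12, authorship .1414...2323
After op 7 (insert('b')): buffer="ysshhbbusksshhbb" (len 16), cursors c1@7 c4@7 c2@16 c3@16, authorship .141414...232323
After op 8 (move_left): buffer="ysshhbbusksshhbb" (len 16), cursors c1@6 c4@6 c2@15 c3@15, authorship .141414...232323

Answer: 6 15 15 6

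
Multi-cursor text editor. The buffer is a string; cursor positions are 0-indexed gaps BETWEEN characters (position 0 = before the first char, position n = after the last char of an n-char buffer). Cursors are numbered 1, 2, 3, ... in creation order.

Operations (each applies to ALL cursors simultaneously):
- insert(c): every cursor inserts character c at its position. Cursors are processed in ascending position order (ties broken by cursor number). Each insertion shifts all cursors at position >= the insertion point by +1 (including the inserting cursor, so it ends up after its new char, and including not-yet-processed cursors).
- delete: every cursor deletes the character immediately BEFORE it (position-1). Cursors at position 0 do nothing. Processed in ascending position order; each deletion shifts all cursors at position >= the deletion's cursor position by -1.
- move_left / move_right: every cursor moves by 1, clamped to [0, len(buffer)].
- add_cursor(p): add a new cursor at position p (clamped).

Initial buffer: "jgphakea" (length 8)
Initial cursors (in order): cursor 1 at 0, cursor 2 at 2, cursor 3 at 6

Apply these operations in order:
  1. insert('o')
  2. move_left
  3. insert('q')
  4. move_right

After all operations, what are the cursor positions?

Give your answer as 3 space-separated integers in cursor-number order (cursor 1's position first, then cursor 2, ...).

After op 1 (insert('o')): buffer="ojgophakoea" (len 11), cursors c1@1 c2@4 c3@9, authorship 1..2....3..
After op 2 (move_left): buffer="ojgophakoea" (len 11), cursors c1@0 c2@3 c3@8, authorship 1..2....3..
After op 3 (insert('q')): buffer="qojgqophakqoea" (len 14), cursors c1@1 c2@5 c3@11, authorship 11..22....33..
After op 4 (move_right): buffer="qojgqophakqoea" (len 14), cursors c1@2 c2@6 c3@12, authorship 11..22....33..

Answer: 2 6 12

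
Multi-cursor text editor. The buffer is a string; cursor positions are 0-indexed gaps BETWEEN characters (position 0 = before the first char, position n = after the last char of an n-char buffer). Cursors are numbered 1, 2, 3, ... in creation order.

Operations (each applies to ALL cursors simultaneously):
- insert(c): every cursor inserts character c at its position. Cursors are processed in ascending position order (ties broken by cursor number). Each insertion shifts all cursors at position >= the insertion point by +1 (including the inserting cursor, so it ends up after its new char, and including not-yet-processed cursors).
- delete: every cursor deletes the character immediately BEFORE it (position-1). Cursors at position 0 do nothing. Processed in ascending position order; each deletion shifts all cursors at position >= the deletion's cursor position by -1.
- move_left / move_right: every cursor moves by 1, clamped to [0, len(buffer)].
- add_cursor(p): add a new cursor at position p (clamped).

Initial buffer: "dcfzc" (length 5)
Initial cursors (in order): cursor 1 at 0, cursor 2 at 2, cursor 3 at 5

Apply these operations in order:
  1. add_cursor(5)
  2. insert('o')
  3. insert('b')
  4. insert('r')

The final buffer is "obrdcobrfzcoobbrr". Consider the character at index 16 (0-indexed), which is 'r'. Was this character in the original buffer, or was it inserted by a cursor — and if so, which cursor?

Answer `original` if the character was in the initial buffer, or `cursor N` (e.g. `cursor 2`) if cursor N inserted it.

After op 1 (add_cursor(5)): buffer="dcfzc" (len 5), cursors c1@0 c2@2 c3@5 c4@5, authorship .....
After op 2 (insert('o')): buffer="odcofzcoo" (len 9), cursors c1@1 c2@4 c3@9 c4@9, authorship 1..2...34
After op 3 (insert('b')): buffer="obdcobfzcoobb" (len 13), cursors c1@2 c2@6 c3@13 c4@13, authorship 11..22...3434
After op 4 (insert('r')): buffer="obrdcobrfzcoobbrr" (len 17), cursors c1@3 c2@8 c3@17 c4@17, authorship 111..222...343434
Authorship (.=original, N=cursor N): 1 1 1 . . 2 2 2 . . . 3 4 3 4 3 4
Index 16: author = 4

Answer: cursor 4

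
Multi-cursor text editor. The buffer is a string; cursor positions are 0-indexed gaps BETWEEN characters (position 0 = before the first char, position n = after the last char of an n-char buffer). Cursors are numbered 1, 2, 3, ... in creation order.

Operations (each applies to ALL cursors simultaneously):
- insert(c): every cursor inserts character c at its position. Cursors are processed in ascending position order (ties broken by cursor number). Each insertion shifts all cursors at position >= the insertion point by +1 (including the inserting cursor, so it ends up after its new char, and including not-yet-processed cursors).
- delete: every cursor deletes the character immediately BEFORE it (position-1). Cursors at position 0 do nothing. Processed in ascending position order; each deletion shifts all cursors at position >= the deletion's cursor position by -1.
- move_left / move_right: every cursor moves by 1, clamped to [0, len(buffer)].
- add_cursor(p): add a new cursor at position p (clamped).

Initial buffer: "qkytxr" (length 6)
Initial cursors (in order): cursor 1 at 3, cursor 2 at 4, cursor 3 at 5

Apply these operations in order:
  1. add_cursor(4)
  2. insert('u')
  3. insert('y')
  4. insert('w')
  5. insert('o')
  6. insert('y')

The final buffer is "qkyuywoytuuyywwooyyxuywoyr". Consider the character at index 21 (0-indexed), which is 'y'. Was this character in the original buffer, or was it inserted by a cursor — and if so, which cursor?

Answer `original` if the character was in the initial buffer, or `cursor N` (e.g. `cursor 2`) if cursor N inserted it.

After op 1 (add_cursor(4)): buffer="qkytxr" (len 6), cursors c1@3 c2@4 c4@4 c3@5, authorship ......
After op 2 (insert('u')): buffer="qkyutuuxur" (len 10), cursors c1@4 c2@7 c4@7 c3@9, authorship ...1.24.3.
After op 3 (insert('y')): buffer="qkyuytuuyyxuyr" (len 14), cursors c1@5 c2@10 c4@10 c3@13, authorship ...11.2424.33.
After op 4 (insert('w')): buffer="qkyuywtuuyywwxuywr" (len 18), cursors c1@6 c2@13 c4@13 c3@17, authorship ...111.242424.333.
After op 5 (insert('o')): buffer="qkyuywotuuyywwooxuywor" (len 22), cursors c1@7 c2@16 c4@16 c3@21, authorship ...1111.24242424.3333.
After op 6 (insert('y')): buffer="qkyuywoytuuyywwooyyxuywoyr" (len 26), cursors c1@8 c2@19 c4@19 c3@25, authorship ...11111.2424242424.33333.
Authorship (.=original, N=cursor N): . . . 1 1 1 1 1 . 2 4 2 4 2 4 2 4 2 4 . 3 3 3 3 3 .
Index 21: author = 3

Answer: cursor 3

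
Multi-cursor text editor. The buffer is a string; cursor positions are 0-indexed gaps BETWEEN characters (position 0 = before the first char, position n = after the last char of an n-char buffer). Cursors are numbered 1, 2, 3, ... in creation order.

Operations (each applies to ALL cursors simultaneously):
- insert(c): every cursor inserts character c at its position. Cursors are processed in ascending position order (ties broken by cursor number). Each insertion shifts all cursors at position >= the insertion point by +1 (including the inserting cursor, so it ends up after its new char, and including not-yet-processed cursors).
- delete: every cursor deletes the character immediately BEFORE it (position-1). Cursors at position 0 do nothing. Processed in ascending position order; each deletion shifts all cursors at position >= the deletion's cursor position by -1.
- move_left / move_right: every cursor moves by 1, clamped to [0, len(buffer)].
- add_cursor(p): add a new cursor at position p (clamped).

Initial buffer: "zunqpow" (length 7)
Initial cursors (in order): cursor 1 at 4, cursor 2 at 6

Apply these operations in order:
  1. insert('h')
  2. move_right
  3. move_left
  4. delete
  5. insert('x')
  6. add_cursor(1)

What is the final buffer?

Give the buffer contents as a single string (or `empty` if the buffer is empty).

After op 1 (insert('h')): buffer="zunqhpohw" (len 9), cursors c1@5 c2@8, authorship ....1..2.
After op 2 (move_right): buffer="zunqhpohw" (len 9), cursors c1@6 c2@9, authorship ....1..2.
After op 3 (move_left): buffer="zunqhpohw" (len 9), cursors c1@5 c2@8, authorship ....1..2.
After op 4 (delete): buffer="zunqpow" (len 7), cursors c1@4 c2@6, authorship .......
After op 5 (insert('x')): buffer="zunqxpoxw" (len 9), cursors c1@5 c2@8, authorship ....1..2.
After op 6 (add_cursor(1)): buffer="zunqxpoxw" (len 9), cursors c3@1 c1@5 c2@8, authorship ....1..2.

Answer: zunqxpoxw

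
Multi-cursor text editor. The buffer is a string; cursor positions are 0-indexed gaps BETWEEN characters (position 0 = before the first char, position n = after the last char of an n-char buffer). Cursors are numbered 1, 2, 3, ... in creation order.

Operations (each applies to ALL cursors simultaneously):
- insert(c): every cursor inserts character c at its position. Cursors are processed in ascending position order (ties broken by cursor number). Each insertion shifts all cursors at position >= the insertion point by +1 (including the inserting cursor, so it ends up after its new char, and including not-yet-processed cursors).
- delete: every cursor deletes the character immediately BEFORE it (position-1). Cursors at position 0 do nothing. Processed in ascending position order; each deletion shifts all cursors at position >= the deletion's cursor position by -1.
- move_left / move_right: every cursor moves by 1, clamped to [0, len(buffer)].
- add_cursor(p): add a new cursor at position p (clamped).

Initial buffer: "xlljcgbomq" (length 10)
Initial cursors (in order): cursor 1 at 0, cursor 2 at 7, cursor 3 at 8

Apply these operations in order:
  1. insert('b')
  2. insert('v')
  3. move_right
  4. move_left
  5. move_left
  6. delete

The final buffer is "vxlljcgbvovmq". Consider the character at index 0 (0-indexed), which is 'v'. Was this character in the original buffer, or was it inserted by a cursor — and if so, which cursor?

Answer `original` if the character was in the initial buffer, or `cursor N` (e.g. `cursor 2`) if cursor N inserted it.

Answer: cursor 1

Derivation:
After op 1 (insert('b')): buffer="bxlljcgbbobmq" (len 13), cursors c1@1 c2@9 c3@11, authorship 1.......2.3..
After op 2 (insert('v')): buffer="bvxlljcgbbvobvmq" (len 16), cursors c1@2 c2@11 c3@14, authorship 11.......22.33..
After op 3 (move_right): buffer="bvxlljcgbbvobvmq" (len 16), cursors c1@3 c2@12 c3@15, authorship 11.......22.33..
After op 4 (move_left): buffer="bvxlljcgbbvobvmq" (len 16), cursors c1@2 c2@11 c3@14, authorship 11.......22.33..
After op 5 (move_left): buffer="bvxlljcgbbvobvmq" (len 16), cursors c1@1 c2@10 c3@13, authorship 11.......22.33..
After op 6 (delete): buffer="vxlljcgbvovmq" (len 13), cursors c1@0 c2@8 c3@10, authorship 1.......2.3..
Authorship (.=original, N=cursor N): 1 . . . . . . . 2 . 3 . .
Index 0: author = 1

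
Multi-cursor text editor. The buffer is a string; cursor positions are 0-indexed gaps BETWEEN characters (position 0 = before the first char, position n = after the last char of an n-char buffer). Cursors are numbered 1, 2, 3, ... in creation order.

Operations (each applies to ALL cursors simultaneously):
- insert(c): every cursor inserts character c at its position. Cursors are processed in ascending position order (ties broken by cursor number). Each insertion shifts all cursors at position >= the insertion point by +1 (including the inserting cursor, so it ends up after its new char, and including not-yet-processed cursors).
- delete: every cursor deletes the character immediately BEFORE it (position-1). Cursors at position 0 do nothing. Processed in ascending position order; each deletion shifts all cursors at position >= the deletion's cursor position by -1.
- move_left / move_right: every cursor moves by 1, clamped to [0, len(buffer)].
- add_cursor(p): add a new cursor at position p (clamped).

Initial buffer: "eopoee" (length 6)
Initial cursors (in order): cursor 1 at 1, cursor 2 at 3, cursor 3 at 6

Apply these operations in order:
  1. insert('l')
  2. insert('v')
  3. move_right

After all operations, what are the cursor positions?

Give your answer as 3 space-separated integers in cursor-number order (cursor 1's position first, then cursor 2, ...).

Answer: 4 8 12

Derivation:
After op 1 (insert('l')): buffer="eloploeel" (len 9), cursors c1@2 c2@5 c3@9, authorship .1..2...3
After op 2 (insert('v')): buffer="elvoplvoeelv" (len 12), cursors c1@3 c2@7 c3@12, authorship .11..22...33
After op 3 (move_right): buffer="elvoplvoeelv" (len 12), cursors c1@4 c2@8 c3@12, authorship .11..22...33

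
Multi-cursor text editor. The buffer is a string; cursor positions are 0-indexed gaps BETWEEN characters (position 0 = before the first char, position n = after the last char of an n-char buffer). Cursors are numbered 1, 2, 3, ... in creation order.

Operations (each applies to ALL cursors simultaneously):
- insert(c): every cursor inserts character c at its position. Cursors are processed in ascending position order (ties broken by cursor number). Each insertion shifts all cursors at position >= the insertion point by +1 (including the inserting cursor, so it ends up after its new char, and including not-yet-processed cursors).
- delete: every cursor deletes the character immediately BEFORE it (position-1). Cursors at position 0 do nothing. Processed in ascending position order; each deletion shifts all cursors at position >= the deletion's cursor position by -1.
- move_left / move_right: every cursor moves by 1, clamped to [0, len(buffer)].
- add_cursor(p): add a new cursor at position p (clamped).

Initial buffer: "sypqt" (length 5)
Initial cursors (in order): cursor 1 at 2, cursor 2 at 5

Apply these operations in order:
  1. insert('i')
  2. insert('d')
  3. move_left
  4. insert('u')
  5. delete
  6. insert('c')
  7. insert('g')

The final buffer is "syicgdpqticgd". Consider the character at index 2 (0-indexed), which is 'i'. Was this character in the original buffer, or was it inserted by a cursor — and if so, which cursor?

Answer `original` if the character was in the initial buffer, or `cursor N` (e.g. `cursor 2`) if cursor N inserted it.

After op 1 (insert('i')): buffer="syipqti" (len 7), cursors c1@3 c2@7, authorship ..1...2
After op 2 (insert('d')): buffer="syidpqtid" (len 9), cursors c1@4 c2@9, authorship ..11...22
After op 3 (move_left): buffer="syidpqtid" (len 9), cursors c1@3 c2@8, authorship ..11...22
After op 4 (insert('u')): buffer="syiudpqtiud" (len 11), cursors c1@4 c2@10, authorship ..111...222
After op 5 (delete): buffer="syidpqtid" (len 9), cursors c1@3 c2@8, authorship ..11...22
After op 6 (insert('c')): buffer="syicdpqticd" (len 11), cursors c1@4 c2@10, authorship ..111...222
After op 7 (insert('g')): buffer="syicgdpqticgd" (len 13), cursors c1@5 c2@12, authorship ..1111...2222
Authorship (.=original, N=cursor N): . . 1 1 1 1 . . . 2 2 2 2
Index 2: author = 1

Answer: cursor 1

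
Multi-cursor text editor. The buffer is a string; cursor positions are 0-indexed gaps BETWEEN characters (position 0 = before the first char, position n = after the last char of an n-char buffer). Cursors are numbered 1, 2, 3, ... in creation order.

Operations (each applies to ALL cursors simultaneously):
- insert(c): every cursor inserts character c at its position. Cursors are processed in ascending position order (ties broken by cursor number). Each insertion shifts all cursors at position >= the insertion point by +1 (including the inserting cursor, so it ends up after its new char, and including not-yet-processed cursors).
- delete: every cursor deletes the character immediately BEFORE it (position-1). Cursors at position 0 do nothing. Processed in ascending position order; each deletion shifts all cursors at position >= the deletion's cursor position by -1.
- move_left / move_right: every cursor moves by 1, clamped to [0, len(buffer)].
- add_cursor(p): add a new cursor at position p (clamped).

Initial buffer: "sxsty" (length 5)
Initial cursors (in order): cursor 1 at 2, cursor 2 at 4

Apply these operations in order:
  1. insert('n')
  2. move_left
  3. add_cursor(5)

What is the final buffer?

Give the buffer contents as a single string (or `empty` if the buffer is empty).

Answer: sxnstny

Derivation:
After op 1 (insert('n')): buffer="sxnstny" (len 7), cursors c1@3 c2@6, authorship ..1..2.
After op 2 (move_left): buffer="sxnstny" (len 7), cursors c1@2 c2@5, authorship ..1..2.
After op 3 (add_cursor(5)): buffer="sxnstny" (len 7), cursors c1@2 c2@5 c3@5, authorship ..1..2.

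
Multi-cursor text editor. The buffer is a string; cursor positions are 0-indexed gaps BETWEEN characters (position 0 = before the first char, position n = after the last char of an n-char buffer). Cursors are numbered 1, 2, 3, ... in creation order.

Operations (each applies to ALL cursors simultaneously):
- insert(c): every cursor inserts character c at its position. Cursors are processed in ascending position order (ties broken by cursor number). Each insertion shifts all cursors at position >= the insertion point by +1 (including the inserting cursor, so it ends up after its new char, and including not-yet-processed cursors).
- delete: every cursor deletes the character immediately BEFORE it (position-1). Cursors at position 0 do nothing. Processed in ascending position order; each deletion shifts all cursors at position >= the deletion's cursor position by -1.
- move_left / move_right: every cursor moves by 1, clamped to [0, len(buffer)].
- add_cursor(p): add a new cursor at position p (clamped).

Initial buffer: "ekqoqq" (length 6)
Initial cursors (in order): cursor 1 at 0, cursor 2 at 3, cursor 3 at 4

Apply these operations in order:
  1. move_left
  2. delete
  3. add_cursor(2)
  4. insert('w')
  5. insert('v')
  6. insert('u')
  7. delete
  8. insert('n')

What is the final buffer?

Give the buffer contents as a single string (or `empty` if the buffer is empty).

After op 1 (move_left): buffer="ekqoqq" (len 6), cursors c1@0 c2@2 c3@3, authorship ......
After op 2 (delete): buffer="eoqq" (len 4), cursors c1@0 c2@1 c3@1, authorship ....
After op 3 (add_cursor(2)): buffer="eoqq" (len 4), cursors c1@0 c2@1 c3@1 c4@2, authorship ....
After op 4 (insert('w')): buffer="wewwowqq" (len 8), cursors c1@1 c2@4 c3@4 c4@6, authorship 1.23.4..
After op 5 (insert('v')): buffer="wvewwvvowvqq" (len 12), cursors c1@2 c2@7 c3@7 c4@10, authorship 11.2323.44..
After op 6 (insert('u')): buffer="wvuewwvvuuowvuqq" (len 16), cursors c1@3 c2@10 c3@10 c4@14, authorship 111.232323.444..
After op 7 (delete): buffer="wvewwvvowvqq" (len 12), cursors c1@2 c2@7 c3@7 c4@10, authorship 11.2323.44..
After op 8 (insert('n')): buffer="wvnewwvvnnowvnqq" (len 16), cursors c1@3 c2@10 c3@10 c4@14, authorship 111.232323.444..

Answer: wvnewwvvnnowvnqq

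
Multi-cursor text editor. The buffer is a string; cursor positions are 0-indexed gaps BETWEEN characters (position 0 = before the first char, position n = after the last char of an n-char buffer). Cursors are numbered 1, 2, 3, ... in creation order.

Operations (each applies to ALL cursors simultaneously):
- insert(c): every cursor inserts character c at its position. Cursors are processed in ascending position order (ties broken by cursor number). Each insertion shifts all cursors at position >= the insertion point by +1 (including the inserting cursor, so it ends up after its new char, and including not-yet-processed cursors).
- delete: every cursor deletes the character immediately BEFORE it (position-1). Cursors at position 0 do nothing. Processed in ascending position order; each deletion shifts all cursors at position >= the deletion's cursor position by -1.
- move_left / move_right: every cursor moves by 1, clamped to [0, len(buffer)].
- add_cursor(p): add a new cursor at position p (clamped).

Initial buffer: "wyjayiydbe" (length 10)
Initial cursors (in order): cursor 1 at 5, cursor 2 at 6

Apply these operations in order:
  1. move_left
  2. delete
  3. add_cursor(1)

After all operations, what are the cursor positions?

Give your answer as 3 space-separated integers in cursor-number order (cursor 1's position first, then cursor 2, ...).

After op 1 (move_left): buffer="wyjayiydbe" (len 10), cursors c1@4 c2@5, authorship ..........
After op 2 (delete): buffer="wyjiydbe" (len 8), cursors c1@3 c2@3, authorship ........
After op 3 (add_cursor(1)): buffer="wyjiydbe" (len 8), cursors c3@1 c1@3 c2@3, authorship ........

Answer: 3 3 1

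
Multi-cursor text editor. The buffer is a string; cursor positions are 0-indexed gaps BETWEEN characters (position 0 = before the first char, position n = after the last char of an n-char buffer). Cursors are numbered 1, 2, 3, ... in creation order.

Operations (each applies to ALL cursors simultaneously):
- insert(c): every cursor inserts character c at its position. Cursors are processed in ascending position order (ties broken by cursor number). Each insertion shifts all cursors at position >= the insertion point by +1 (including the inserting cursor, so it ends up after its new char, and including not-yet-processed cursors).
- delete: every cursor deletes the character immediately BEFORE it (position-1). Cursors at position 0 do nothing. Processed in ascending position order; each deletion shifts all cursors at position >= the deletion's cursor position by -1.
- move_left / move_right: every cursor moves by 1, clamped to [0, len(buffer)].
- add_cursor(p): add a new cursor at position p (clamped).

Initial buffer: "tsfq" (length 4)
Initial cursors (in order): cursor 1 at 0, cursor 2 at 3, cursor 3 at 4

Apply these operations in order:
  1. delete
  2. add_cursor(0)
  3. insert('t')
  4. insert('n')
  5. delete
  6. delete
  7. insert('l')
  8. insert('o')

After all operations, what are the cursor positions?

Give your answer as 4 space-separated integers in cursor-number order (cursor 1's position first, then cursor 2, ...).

After op 1 (delete): buffer="ts" (len 2), cursors c1@0 c2@2 c3@2, authorship ..
After op 2 (add_cursor(0)): buffer="ts" (len 2), cursors c1@0 c4@0 c2@2 c3@2, authorship ..
After op 3 (insert('t')): buffer="tttstt" (len 6), cursors c1@2 c4@2 c2@6 c3@6, authorship 14..23
After op 4 (insert('n')): buffer="ttnntsttnn" (len 10), cursors c1@4 c4@4 c2@10 c3@10, authorship 1414..2323
After op 5 (delete): buffer="tttstt" (len 6), cursors c1@2 c4@2 c2@6 c3@6, authorship 14..23
After op 6 (delete): buffer="ts" (len 2), cursors c1@0 c4@0 c2@2 c3@2, authorship ..
After op 7 (insert('l')): buffer="lltsll" (len 6), cursors c1@2 c4@2 c2@6 c3@6, authorship 14..23
After op 8 (insert('o')): buffer="llootslloo" (len 10), cursors c1@4 c4@4 c2@10 c3@10, authorship 1414..2323

Answer: 4 10 10 4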